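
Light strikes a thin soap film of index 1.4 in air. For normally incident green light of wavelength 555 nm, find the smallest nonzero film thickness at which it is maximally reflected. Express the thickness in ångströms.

991 Å

Ray reflecting at the top interface goes from n = 1.0 toward n = 1.4: a half-wave phase shift.
Ray reflecting at the bottom interface goes from n = 1.4 toward n = 1.0: no phase shift.
Exactly one π shift → a net half-wave offset.
With one net inversion, constructive interference in reflection requires 2 n t = (m + ½) λ.
Minimum at m = 0: t = λ / (4 n) = 555 / (4 × 1.4) = 99.1 nm.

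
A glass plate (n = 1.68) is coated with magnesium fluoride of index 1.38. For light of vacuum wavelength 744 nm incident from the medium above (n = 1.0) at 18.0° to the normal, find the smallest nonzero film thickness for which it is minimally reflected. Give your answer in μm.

0.138 μm

Top surface (1.0 → 1.38): reflection off a higher-index medium gives a half-wave phase shift.
At the lower boundary (n = 1.38 to n = 1.68) the reflected ray undergoes a half-wave phase shift.
Zero or two π shifts → no net half-wave offset.
With no net inversion, destructive interference in reflection requires 2 n t cos θ_r = (m + ½) λ.
Snell's law: 1.0 sin 18.0° = 1.38 sin θ_r → sin θ_r = 0.224, cos θ_r = 0.975.
Minimum at m = 0: t = λ / (4 n cos θ_r) = 744 / (4 × 1.38 × 0.975) = 138 nm.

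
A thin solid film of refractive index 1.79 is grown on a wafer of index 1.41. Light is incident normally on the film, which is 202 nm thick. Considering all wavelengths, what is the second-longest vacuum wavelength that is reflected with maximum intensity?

482 nm

Top surface (1.0 → 1.79): reflection off a higher-index medium gives a half-wave phase shift.
Ray reflecting at the bottom interface goes from n = 1.79 toward n = 1.41: no phase shift.
The two reflections differ by half a wavelength.
For strong reflection here: 2 n t = (m + ½) λ.
λ = 2 n t / (m + ½). The second-longest wavelength is m = 1: λ = 2 × 1.79 × 202 / 1.50 = 482 nm.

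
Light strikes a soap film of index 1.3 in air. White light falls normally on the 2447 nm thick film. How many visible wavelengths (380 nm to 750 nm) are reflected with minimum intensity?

Top surface (1.0 → 1.3): reflection off a higher-index medium gives a half-wave phase shift.
Bottom surface (1.3 → 1.0): reflection off a lower-index medium gives no phase shift.
The two reflections differ by half a wavelength.
For weak reflection here: 2 n t = m λ.
λ = 2 n t / m = 6362 / m nm.
m=8: 795 nm (IR); m=9: 707 nm (visible); m=10: 636 nm (visible); m=11: 578 nm (visible); m=12: 530 nm (visible); m=13: 489 nm (visible); m=14: 454 nm (visible); m=15: 424 nm (visible); m=16: 398 nm (visible); m=17: 374 nm (UV).

8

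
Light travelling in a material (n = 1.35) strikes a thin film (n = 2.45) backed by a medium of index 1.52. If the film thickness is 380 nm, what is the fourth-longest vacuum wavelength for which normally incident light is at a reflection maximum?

532 nm

Ray reflecting at the top interface goes from n = 1.35 toward n = 2.45: a half-wave phase shift.
At the lower boundary (n = 2.45 to n = 1.52) the reflected ray undergoes no phase shift.
Exactly one π shift → a net half-wave offset.
For maximum reflection here: 2 n t = (m + ½) λ.
λ = 2 n t / (m + ½). The fourth-longest wavelength is m = 3: λ = 2 × 2.45 × 380 / 3.50 = 532 nm.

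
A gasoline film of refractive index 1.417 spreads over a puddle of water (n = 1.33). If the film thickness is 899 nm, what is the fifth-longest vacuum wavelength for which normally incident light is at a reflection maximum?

566 nm

Top surface (1.0 → 1.417): reflection off a higher-index medium gives a half-wave phase shift.
At the lower boundary (n = 1.417 to n = 1.33) the reflected ray undergoes no phase shift.
Net: one phase inversion between the two reflected rays.
So the condition for constructive reflection is 2 n t = (m + ½) λ.
λ = 2 n t / (m + ½). The fifth-longest wavelength is m = 4: λ = 2 × 1.417 × 899 / 4.50 = 566 nm.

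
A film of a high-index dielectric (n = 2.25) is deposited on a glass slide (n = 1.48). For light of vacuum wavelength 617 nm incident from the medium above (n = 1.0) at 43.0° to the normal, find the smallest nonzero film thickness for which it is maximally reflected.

71.9 nm

At the upper boundary (n = 1.0 to n = 2.25) the reflected ray undergoes a half-wave phase shift.
Bottom surface (2.25 → 1.48): reflection off a lower-index medium gives no phase shift.
The two reflections differ by half a wavelength.
With one net inversion, constructive interference in reflection requires 2 n t cos θ_r = (m + ½) λ.
Snell's law: 1.0 sin 43.0° = 2.25 sin θ_r → sin θ_r = 0.303, cos θ_r = 0.953.
Minimum at m = 0: t = λ / (4 n cos θ_r) = 617 / (4 × 2.25 × 0.953) = 71.9 nm.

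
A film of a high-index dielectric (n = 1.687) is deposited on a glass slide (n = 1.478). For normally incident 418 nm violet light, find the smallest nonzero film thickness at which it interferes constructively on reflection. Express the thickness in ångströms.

619 Å

At the upper boundary (n = 1.0 to n = 1.687) the reflected ray undergoes a half-wave phase shift.
Ray reflecting at the bottom interface goes from n = 1.687 toward n = 1.478: no phase shift.
Exactly one π shift → a net half-wave offset.
With one net inversion, constructive interference in reflection requires 2 n t = (m + ½) λ.
Minimum at m = 0: t = λ / (4 n) = 418 / (4 × 1.687) = 61.9 nm.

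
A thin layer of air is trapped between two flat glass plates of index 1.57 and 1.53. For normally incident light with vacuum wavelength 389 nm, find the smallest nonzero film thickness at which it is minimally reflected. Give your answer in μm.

Ray reflecting at the top interface goes from n = 1.57 toward n = 1.0: no phase shift.
Ray reflecting at the bottom interface goes from n = 1.0 toward n = 1.53: a half-wave phase shift.
Net: one phase inversion between the two reflected rays.
For minimum reflection here: 2 n t = m λ.
Minimum nonzero at m = 1: t = λ / (2 n) = 389 / (2 × 1.0) = 195 nm.

0.195 μm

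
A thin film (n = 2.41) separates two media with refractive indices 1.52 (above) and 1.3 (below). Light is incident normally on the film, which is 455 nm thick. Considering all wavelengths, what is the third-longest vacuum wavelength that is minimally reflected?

Ray reflecting at the top interface goes from n = 1.52 toward n = 2.41: a half-wave phase shift.
Bottom surface (2.41 → 1.3): reflection off a lower-index medium gives no phase shift.
Net: one phase inversion between the two reflected rays.
With one net inversion, destructive interference in reflection requires 2 n t = m λ.
λ = 2 n t / m. The third-longest wavelength is m = 3: λ = 2 × 2.41 × 455 / 3.00 = 731 nm.

731 nm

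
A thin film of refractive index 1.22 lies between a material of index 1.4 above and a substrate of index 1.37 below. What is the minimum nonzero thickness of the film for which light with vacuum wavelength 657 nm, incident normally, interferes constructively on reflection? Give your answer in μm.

At the upper boundary (n = 1.4 to n = 1.22) the reflected ray undergoes no phase shift.
Bottom surface (1.22 → 1.37): reflection off a higher-index medium gives a half-wave phase shift.
The two reflections differ by half a wavelength.
So the condition for constructive reflection is 2 n t = (m + ½) λ.
Minimum at m = 0: t = λ / (4 n) = 657 / (4 × 1.22) = 135 nm.

0.135 μm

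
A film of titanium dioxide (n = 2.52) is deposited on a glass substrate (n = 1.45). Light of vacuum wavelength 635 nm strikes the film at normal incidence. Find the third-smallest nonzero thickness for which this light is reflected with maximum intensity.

315 nm

At the upper boundary (n = 1.0 to n = 2.52) the reflected ray undergoes a half-wave phase shift.
Bottom surface (2.52 → 1.45): reflection off a lower-index medium gives no phase shift.
Exactly one π shift → a net half-wave offset.
With one net inversion, constructive interference in reflection requires 2 n t = (m + ½) λ.
The third-smallest nonzero thickness corresponds to m = 2: t = (m + ½) λ / (2 n) = 2.50 × 635 / (2 × 2.52) = 315 nm.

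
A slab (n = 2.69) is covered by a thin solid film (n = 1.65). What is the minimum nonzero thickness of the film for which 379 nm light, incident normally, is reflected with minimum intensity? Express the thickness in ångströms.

574 Å

Ray reflecting at the top interface goes from n = 1.0 toward n = 1.65: a half-wave phase shift.
Ray reflecting at the bottom interface goes from n = 1.65 toward n = 2.69: a half-wave phase shift.
Net: no relative phase inversion (both shifts match).
So the condition for destructive reflection is 2 n t = (m + ½) λ.
Minimum at m = 0: t = λ / (4 n) = 379 / (4 × 1.65) = 57.4 nm.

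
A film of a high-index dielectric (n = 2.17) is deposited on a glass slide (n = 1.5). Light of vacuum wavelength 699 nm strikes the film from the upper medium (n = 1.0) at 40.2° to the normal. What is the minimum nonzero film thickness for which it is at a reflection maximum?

Ray reflecting at the top interface goes from n = 1.0 toward n = 2.17: a half-wave phase shift.
Ray reflecting at the bottom interface goes from n = 2.17 toward n = 1.5: no phase shift.
The two reflections differ by half a wavelength.
For maximum reflection here: 2 n t cos θ_r = (m + ½) λ.
Snell's law: 1.0 sin 40.2° = 2.17 sin θ_r → sin θ_r = 0.297, cos θ_r = 0.955.
Minimum at m = 0: t = λ / (4 n cos θ_r) = 699 / (4 × 2.17 × 0.955) = 84.3 nm.

84.3 nm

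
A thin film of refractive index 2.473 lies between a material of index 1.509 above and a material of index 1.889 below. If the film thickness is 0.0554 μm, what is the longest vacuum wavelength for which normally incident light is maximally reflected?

Ray reflecting at the top interface goes from n = 1.509 toward n = 2.473: a half-wave phase shift.
Bottom surface (2.473 → 1.889): reflection off a lower-index medium gives no phase shift.
Net: one phase inversion between the two reflected rays.
So the condition for constructive reflection is 2 n t = (m + ½) λ.
λ = 2 n t / (m + ½). The longest wavelength is m = 0: λ = 2 × 2.473 × 55.4 / 0.500 = 548 nm.

548 nm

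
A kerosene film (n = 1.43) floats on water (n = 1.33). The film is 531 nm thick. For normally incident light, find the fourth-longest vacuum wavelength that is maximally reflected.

434 nm

Top surface (1.0 → 1.43): reflection off a higher-index medium gives a half-wave phase shift.
Ray reflecting at the bottom interface goes from n = 1.43 toward n = 1.33: no phase shift.
Net: one phase inversion between the two reflected rays.
So the condition for constructive reflection is 2 n t = (m + ½) λ.
λ = 2 n t / (m + ½). The fourth-longest wavelength is m = 3: λ = 2 × 1.43 × 531 / 3.50 = 434 nm.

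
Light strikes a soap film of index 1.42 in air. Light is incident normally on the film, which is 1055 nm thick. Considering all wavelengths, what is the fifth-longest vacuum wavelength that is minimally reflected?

Ray reflecting at the top interface goes from n = 1.0 toward n = 1.42: a half-wave phase shift.
Ray reflecting at the bottom interface goes from n = 1.42 toward n = 1.0: no phase shift.
Net: one phase inversion between the two reflected rays.
So the condition for destructive reflection is 2 n t = m λ.
λ = 2 n t / m. The fifth-longest wavelength is m = 5: λ = 2 × 1.42 × 1055 / 5.00 = 599 nm.

599 nm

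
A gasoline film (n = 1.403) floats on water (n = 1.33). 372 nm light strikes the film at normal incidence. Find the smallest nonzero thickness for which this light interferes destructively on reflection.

133 nm

Ray reflecting at the top interface goes from n = 1.0 toward n = 1.403: a half-wave phase shift.
Bottom surface (1.403 → 1.33): reflection off a lower-index medium gives no phase shift.
The two reflections differ by half a wavelength.
For minimum reflection here: 2 n t = m λ.
The smallest nonzero thickness corresponds to m = 1: t = m λ / (2 n) = 1.00 × 372 / (2 × 1.403) = 133 nm.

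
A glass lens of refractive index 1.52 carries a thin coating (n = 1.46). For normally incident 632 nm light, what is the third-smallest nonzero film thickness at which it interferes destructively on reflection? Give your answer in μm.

Top surface (1.0 → 1.46): reflection off a higher-index medium gives a half-wave phase shift.
Ray reflecting at the bottom interface goes from n = 1.46 toward n = 1.52: a half-wave phase shift.
Net: no relative phase inversion (both shifts match).
With no net inversion, destructive interference in reflection requires 2 n t = (m + ½) λ.
The third-smallest nonzero thickness corresponds to m = 2: t = (m + ½) λ / (2 n) = 2.50 × 632 / (2 × 1.46) = 541 nm.

0.541 μm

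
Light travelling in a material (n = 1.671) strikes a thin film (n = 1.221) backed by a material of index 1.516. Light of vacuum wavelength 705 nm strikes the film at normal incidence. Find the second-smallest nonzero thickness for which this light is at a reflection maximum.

433 nm

Top surface (1.671 → 1.221): reflection off a lower-index medium gives no phase shift.
At the lower boundary (n = 1.221 to n = 1.516) the reflected ray undergoes a half-wave phase shift.
The two reflections differ by half a wavelength.
For strong reflection here: 2 n t = (m + ½) λ.
The second-smallest nonzero thickness corresponds to m = 1: t = (m + ½) λ / (2 n) = 1.50 × 705 / (2 × 1.221) = 433 nm.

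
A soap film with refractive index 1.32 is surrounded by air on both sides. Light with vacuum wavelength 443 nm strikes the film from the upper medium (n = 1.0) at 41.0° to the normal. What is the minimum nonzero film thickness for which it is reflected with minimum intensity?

Ray reflecting at the top interface goes from n = 1.0 toward n = 1.32: a half-wave phase shift.
Bottom surface (1.32 → 1.0): reflection off a lower-index medium gives no phase shift.
The two reflections differ by half a wavelength.
For weak reflection here: 2 n t cos θ_r = m λ.
Snell's law: 1.0 sin 41.0° = 1.32 sin θ_r → sin θ_r = 0.497, cos θ_r = 0.868.
Minimum nonzero at m = 1: t = λ / (2 n cos θ_r) = 443 / (2 × 1.32 × 0.868) = 193 nm.

193 nm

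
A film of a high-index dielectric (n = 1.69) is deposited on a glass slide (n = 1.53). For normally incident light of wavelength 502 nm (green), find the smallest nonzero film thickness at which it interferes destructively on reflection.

At the upper boundary (n = 1.0 to n = 1.69) the reflected ray undergoes a half-wave phase shift.
At the lower boundary (n = 1.69 to n = 1.53) the reflected ray undergoes no phase shift.
The two reflections differ by half a wavelength.
With one net inversion, destructive interference in reflection requires 2 n t = m λ.
Minimum nonzero at m = 1: t = λ / (2 n) = 502 / (2 × 1.69) = 149 nm.

149 nm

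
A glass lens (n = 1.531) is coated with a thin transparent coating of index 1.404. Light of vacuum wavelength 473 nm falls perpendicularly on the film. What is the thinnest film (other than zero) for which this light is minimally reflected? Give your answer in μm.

0.0842 μm

At the upper boundary (n = 1.0 to n = 1.404) the reflected ray undergoes a half-wave phase shift.
At the lower boundary (n = 1.404 to n = 1.531) the reflected ray undergoes a half-wave phase shift.
Zero or two π shifts → no net half-wave offset.
So the condition for destructive reflection is 2 n t = (m + ½) λ.
Minimum at m = 0: t = λ / (4 n) = 473 / (4 × 1.404) = 84.2 nm.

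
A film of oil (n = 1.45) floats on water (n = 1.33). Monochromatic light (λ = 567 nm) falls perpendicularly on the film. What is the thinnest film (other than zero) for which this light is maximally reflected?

Top surface (1.0 → 1.45): reflection off a higher-index medium gives a half-wave phase shift.
Bottom surface (1.45 → 1.33): reflection off a lower-index medium gives no phase shift.
The two reflections differ by half a wavelength.
For maximum reflection here: 2 n t = (m + ½) λ.
Minimum at m = 0: t = λ / (4 n) = 567 / (4 × 1.45) = 97.8 nm.

97.8 nm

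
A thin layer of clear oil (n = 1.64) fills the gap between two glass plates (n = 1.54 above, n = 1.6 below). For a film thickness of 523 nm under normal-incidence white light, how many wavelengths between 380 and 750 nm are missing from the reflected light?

2

At the upper boundary (n = 1.54 to n = 1.64) the reflected ray undergoes a half-wave phase shift.
Bottom surface (1.64 → 1.6): reflection off a lower-index medium gives no phase shift.
The two reflections differ by half a wavelength.
For weak reflection here: 2 n t = m λ.
λ = 2 n t / m = 1715 / m nm.
m=2: 858 nm (IR); m=3: 572 nm (visible); m=4: 429 nm (visible); m=5: 343 nm (UV).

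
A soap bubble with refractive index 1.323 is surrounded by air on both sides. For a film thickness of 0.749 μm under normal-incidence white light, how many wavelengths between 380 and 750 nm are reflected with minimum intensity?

3

At the upper boundary (n = 1.0 to n = 1.323) the reflected ray undergoes a half-wave phase shift.
Ray reflecting at the bottom interface goes from n = 1.323 toward n = 1.0: no phase shift.
Net: one phase inversion between the two reflected rays.
So the condition for destructive reflection is 2 n t = m λ.
λ = 2 n t / m = 1982 / m nm.
m=2: 991 nm (IR); m=3: 661 nm (visible); m=4: 495 nm (visible); m=5: 396 nm (visible); m=6: 330 nm (UV).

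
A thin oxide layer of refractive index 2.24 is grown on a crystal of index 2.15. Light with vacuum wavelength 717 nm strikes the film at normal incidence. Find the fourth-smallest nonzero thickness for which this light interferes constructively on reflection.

560 nm

Top surface (1.0 → 2.24): reflection off a higher-index medium gives a half-wave phase shift.
Ray reflecting at the bottom interface goes from n = 2.24 toward n = 2.15: no phase shift.
The two reflections differ by half a wavelength.
So the condition for constructive reflection is 2 n t = (m + ½) λ.
The fourth-smallest nonzero thickness corresponds to m = 3: t = (m + ½) λ / (2 n) = 3.50 × 717 / (2 × 2.24) = 560 nm.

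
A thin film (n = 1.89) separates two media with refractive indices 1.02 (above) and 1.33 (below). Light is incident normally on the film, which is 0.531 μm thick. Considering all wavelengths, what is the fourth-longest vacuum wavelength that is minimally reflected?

Top surface (1.02 → 1.89): reflection off a higher-index medium gives a half-wave phase shift.
Bottom surface (1.89 → 1.33): reflection off a lower-index medium gives no phase shift.
Exactly one π shift → a net half-wave offset.
With one net inversion, destructive interference in reflection requires 2 n t = m λ.
λ = 2 n t / m. The fourth-longest wavelength is m = 4: λ = 2 × 1.89 × 531 / 4.00 = 502 nm.

502 nm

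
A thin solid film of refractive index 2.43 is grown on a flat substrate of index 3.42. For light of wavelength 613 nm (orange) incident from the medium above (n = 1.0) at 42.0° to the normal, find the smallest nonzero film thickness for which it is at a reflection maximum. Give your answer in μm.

Ray reflecting at the top interface goes from n = 1.0 toward n = 2.43: a half-wave phase shift.
Bottom surface (2.43 → 3.42): reflection off a higher-index medium gives a half-wave phase shift.
Zero or two π shifts → no net half-wave offset.
For bright reflection here: 2 n t cos θ_r = m λ.
Snell's law: 1.0 sin 42.0° = 2.43 sin θ_r → sin θ_r = 0.275, cos θ_r = 0.961.
Minimum nonzero at m = 1: t = λ / (2 n cos θ_r) = 613 / (2 × 2.43 × 0.961) = 131 nm.

0.131 μm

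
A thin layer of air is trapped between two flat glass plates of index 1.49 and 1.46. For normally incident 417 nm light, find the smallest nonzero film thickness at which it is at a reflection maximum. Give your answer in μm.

0.104 μm

Ray reflecting at the top interface goes from n = 1.49 toward n = 1.0: no phase shift.
At the lower boundary (n = 1.0 to n = 1.46) the reflected ray undergoes a half-wave phase shift.
Exactly one π shift → a net half-wave offset.
With one net inversion, constructive interference in reflection requires 2 n t = (m + ½) λ.
Minimum at m = 0: t = λ / (4 n) = 417 / (4 × 1.0) = 104 nm.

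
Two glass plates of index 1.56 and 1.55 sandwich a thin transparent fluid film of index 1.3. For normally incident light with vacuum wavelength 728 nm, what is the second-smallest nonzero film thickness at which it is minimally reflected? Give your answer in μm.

0.560 μm

Ray reflecting at the top interface goes from n = 1.56 toward n = 1.3: no phase shift.
Ray reflecting at the bottom interface goes from n = 1.3 toward n = 1.55: a half-wave phase shift.
Exactly one π shift → a net half-wave offset.
With one net inversion, destructive interference in reflection requires 2 n t = m λ.
The second-smallest nonzero thickness corresponds to m = 2: t = m λ / (2 n) = 2.00 × 728 / (2 × 1.3) = 560 nm.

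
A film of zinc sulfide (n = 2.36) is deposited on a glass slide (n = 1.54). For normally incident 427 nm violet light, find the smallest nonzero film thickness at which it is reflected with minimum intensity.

Ray reflecting at the top interface goes from n = 1.0 toward n = 2.36: a half-wave phase shift.
Bottom surface (2.36 → 1.54): reflection off a lower-index medium gives no phase shift.
Exactly one π shift → a net half-wave offset.
For minimum reflection here: 2 n t = m λ.
Minimum nonzero at m = 1: t = λ / (2 n) = 427 / (2 × 2.36) = 90.5 nm.

90.5 nm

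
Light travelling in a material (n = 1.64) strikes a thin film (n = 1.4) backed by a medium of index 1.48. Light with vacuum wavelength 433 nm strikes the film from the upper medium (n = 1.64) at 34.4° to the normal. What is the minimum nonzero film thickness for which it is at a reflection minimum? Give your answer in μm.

Top surface (1.64 → 1.4): reflection off a lower-index medium gives no phase shift.
Bottom surface (1.4 → 1.48): reflection off a higher-index medium gives a half-wave phase shift.
Exactly one π shift → a net half-wave offset.
With one net inversion, destructive interference in reflection requires 2 n t cos θ_r = m λ.
Snell's law: 1.64 sin 34.4° = 1.4 sin θ_r → sin θ_r = 0.662, cos θ_r = 0.750.
Minimum nonzero at m = 1: t = λ / (2 n cos θ_r) = 433 / (2 × 1.4 × 0.750) = 206 nm.

0.206 μm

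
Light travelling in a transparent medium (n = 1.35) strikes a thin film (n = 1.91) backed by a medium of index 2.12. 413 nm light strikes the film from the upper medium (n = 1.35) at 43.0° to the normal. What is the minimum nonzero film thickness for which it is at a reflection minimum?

61.7 nm

Ray reflecting at the top interface goes from n = 1.35 toward n = 1.91: a half-wave phase shift.
Bottom surface (1.91 → 2.12): reflection off a higher-index medium gives a half-wave phase shift.
Zero or two π shifts → no net half-wave offset.
For minimum reflection here: 2 n t cos θ_r = (m + ½) λ.
Snell's law: 1.35 sin 43.0° = 1.91 sin θ_r → sin θ_r = 0.482, cos θ_r = 0.876.
Minimum at m = 0: t = λ / (4 n cos θ_r) = 413 / (4 × 1.91 × 0.876) = 61.7 nm.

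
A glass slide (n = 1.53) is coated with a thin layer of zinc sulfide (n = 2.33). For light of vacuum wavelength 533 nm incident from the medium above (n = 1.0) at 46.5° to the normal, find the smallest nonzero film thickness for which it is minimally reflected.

120 nm

Top surface (1.0 → 2.33): reflection off a higher-index medium gives a half-wave phase shift.
Ray reflecting at the bottom interface goes from n = 2.33 toward n = 1.53: no phase shift.
Net: one phase inversion between the two reflected rays.
So the condition for destructive reflection is 2 n t cos θ_r = m λ.
Snell's law: 1.0 sin 46.5° = 2.33 sin θ_r → sin θ_r = 0.311, cos θ_r = 0.950.
Minimum nonzero at m = 1: t = λ / (2 n cos θ_r) = 533 / (2 × 2.33 × 0.950) = 120 nm.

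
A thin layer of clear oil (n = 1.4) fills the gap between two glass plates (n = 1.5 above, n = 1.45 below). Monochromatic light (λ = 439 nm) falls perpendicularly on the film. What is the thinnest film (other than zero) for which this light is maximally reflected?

78.4 nm

Ray reflecting at the top interface goes from n = 1.5 toward n = 1.4: no phase shift.
Bottom surface (1.4 → 1.45): reflection off a higher-index medium gives a half-wave phase shift.
Exactly one π shift → a net half-wave offset.
For bright reflection here: 2 n t = (m + ½) λ.
Minimum at m = 0: t = λ / (4 n) = 439 / (4 × 1.4) = 78.4 nm.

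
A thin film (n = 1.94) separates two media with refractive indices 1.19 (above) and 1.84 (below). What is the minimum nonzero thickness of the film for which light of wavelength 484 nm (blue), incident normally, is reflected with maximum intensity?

62.4 nm

Top surface (1.19 → 1.94): reflection off a higher-index medium gives a half-wave phase shift.
At the lower boundary (n = 1.94 to n = 1.84) the reflected ray undergoes no phase shift.
Net: one phase inversion between the two reflected rays.
With one net inversion, constructive interference in reflection requires 2 n t = (m + ½) λ.
Minimum at m = 0: t = λ / (4 n) = 484 / (4 × 1.94) = 62.4 nm.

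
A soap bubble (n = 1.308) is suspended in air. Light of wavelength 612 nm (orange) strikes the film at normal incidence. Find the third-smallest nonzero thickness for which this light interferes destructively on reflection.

702 nm

Ray reflecting at the top interface goes from n = 1.0 toward n = 1.308: a half-wave phase shift.
Bottom surface (1.308 → 1.0): reflection off a lower-index medium gives no phase shift.
Exactly one π shift → a net half-wave offset.
With one net inversion, destructive interference in reflection requires 2 n t = m λ.
The third-smallest nonzero thickness corresponds to m = 3: t = m λ / (2 n) = 3.00 × 612 / (2 × 1.308) = 702 nm.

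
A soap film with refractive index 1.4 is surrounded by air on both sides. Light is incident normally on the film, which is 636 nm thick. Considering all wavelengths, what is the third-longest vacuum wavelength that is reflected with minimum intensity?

594 nm

Ray reflecting at the top interface goes from n = 1.0 toward n = 1.4: a half-wave phase shift.
Ray reflecting at the bottom interface goes from n = 1.4 toward n = 1.0: no phase shift.
Exactly one π shift → a net half-wave offset.
So the condition for destructive reflection is 2 n t = m λ.
λ = 2 n t / m. The third-longest wavelength is m = 3: λ = 2 × 1.4 × 636 / 3.00 = 594 nm.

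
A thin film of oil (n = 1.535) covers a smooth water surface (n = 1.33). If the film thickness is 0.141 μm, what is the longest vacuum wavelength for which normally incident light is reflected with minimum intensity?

Ray reflecting at the top interface goes from n = 1.0 toward n = 1.535: a half-wave phase shift.
Bottom surface (1.535 → 1.33): reflection off a lower-index medium gives no phase shift.
The two reflections differ by half a wavelength.
For minimum reflection here: 2 n t = m λ.
λ = 2 n t / m. The longest wavelength is m = 1: λ = 2 × 1.535 × 141 / 1.00 = 433 nm.

433 nm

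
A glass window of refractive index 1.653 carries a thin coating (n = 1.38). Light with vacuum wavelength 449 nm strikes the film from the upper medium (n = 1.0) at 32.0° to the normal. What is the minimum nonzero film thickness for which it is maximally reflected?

At the upper boundary (n = 1.0 to n = 1.38) the reflected ray undergoes a half-wave phase shift.
At the lower boundary (n = 1.38 to n = 1.653) the reflected ray undergoes a half-wave phase shift.
Net: no relative phase inversion (both shifts match).
So the condition for constructive reflection is 2 n t cos θ_r = m λ.
Snell's law: 1.0 sin 32.0° = 1.38 sin θ_r → sin θ_r = 0.384, cos θ_r = 0.923.
Minimum nonzero at m = 1: t = λ / (2 n cos θ_r) = 449 / (2 × 1.38 × 0.923) = 176 nm.

176 nm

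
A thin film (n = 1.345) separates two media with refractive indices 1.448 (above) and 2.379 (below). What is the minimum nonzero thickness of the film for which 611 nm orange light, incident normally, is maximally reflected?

Ray reflecting at the top interface goes from n = 1.448 toward n = 1.345: no phase shift.
At the lower boundary (n = 1.345 to n = 2.379) the reflected ray undergoes a half-wave phase shift.
Exactly one π shift → a net half-wave offset.
So the condition for constructive reflection is 2 n t = (m + ½) λ.
Minimum at m = 0: t = λ / (4 n) = 611 / (4 × 1.345) = 114 nm.

114 nm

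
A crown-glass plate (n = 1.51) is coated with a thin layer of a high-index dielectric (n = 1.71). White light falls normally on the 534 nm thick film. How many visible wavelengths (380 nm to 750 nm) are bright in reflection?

3

At the upper boundary (n = 1.0 to n = 1.71) the reflected ray undergoes a half-wave phase shift.
Ray reflecting at the bottom interface goes from n = 1.71 toward n = 1.51: no phase shift.
Exactly one π shift → a net half-wave offset.
For bright reflection here: 2 n t = (m + ½) λ.
λ = 2 n t / (m + ½) = 1826 / (m + ½) nm.
m=1: 1218 nm (IR); m=2: 731 nm (visible); m=3: 522 nm (visible); m=4: 406 nm (visible); m=5: 332 nm (UV).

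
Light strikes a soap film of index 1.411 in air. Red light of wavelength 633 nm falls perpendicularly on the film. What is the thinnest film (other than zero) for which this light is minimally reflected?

Top surface (1.0 → 1.411): reflection off a higher-index medium gives a half-wave phase shift.
At the lower boundary (n = 1.411 to n = 1.0) the reflected ray undergoes no phase shift.
Net: one phase inversion between the two reflected rays.
For dark reflection here: 2 n t = m λ.
Minimum nonzero at m = 1: t = λ / (2 n) = 633 / (2 × 1.411) = 224 nm.

224 nm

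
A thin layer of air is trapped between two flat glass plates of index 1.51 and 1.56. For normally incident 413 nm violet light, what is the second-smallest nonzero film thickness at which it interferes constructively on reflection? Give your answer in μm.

Top surface (1.51 → 1.0): reflection off a lower-index medium gives no phase shift.
At the lower boundary (n = 1.0 to n = 1.56) the reflected ray undergoes a half-wave phase shift.
Net: one phase inversion between the two reflected rays.
For maximum reflection here: 2 n t = (m + ½) λ.
The second-smallest nonzero thickness corresponds to m = 1: t = (m + ½) λ / (2 n) = 1.50 × 413 / (2 × 1.0) = 310 nm.

0.310 μm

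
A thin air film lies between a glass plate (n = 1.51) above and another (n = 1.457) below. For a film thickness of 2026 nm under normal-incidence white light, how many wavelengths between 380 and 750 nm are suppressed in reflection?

At the upper boundary (n = 1.51 to n = 1.0) the reflected ray undergoes no phase shift.
Bottom surface (1.0 → 1.457): reflection off a higher-index medium gives a half-wave phase shift.
The two reflections differ by half a wavelength.
So the condition for destructive reflection is 2 n t = m λ.
λ = 2 n t / m = 4052 / m nm.
m=5: 810 nm (IR); m=6: 675 nm (visible); m=7: 579 nm (visible); m=8: 507 nm (visible); m=9: 450 nm (visible); m=10: 405 nm (visible); m=11: 368 nm (UV).

5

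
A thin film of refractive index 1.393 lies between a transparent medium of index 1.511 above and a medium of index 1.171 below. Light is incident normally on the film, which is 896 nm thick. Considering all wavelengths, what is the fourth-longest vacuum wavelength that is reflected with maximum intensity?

Ray reflecting at the top interface goes from n = 1.511 toward n = 1.393: no phase shift.
Ray reflecting at the bottom interface goes from n = 1.393 toward n = 1.171: no phase shift.
The two reflections carry the same phase change, so no net offset.
For bright reflection here: 2 n t = m λ.
λ = 2 n t / m. The fourth-longest wavelength is m = 4: λ = 2 × 1.393 × 896 / 4.00 = 624 nm.

624 nm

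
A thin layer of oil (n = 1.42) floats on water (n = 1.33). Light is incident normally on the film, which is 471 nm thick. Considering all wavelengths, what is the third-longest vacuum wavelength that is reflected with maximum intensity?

Ray reflecting at the top interface goes from n = 1.0 toward n = 1.42: a half-wave phase shift.
Bottom surface (1.42 → 1.33): reflection off a lower-index medium gives no phase shift.
Exactly one π shift → a net half-wave offset.
With one net inversion, constructive interference in reflection requires 2 n t = (m + ½) λ.
λ = 2 n t / (m + ½). The third-longest wavelength is m = 2: λ = 2 × 1.42 × 471 / 2.50 = 535 nm.

535 nm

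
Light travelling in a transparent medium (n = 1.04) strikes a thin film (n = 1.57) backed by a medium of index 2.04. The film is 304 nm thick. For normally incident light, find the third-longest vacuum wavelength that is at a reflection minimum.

382 nm

At the upper boundary (n = 1.04 to n = 1.57) the reflected ray undergoes a half-wave phase shift.
Ray reflecting at the bottom interface goes from n = 1.57 toward n = 2.04: a half-wave phase shift.
Net: no relative phase inversion (both shifts match).
With no net inversion, destructive interference in reflection requires 2 n t = (m + ½) λ.
λ = 2 n t / (m + ½). The third-longest wavelength is m = 2: λ = 2 × 1.57 × 304 / 2.50 = 382 nm.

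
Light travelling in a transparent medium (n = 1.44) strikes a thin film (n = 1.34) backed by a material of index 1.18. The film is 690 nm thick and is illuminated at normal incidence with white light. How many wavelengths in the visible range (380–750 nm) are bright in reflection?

2

Top surface (1.44 → 1.34): reflection off a lower-index medium gives no phase shift.
At the lower boundary (n = 1.34 to n = 1.18) the reflected ray undergoes no phase shift.
Zero or two π shifts → no net half-wave offset.
For maximum reflection here: 2 n t = m λ.
λ = 2 n t / m = 1849 / m nm.
m=2: 925 nm (IR); m=3: 616 nm (visible); m=4: 462 nm (visible); m=5: 370 nm (UV).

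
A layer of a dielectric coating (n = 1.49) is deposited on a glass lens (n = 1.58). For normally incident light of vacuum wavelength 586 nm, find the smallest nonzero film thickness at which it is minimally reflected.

At the upper boundary (n = 1.0 to n = 1.49) the reflected ray undergoes a half-wave phase shift.
At the lower boundary (n = 1.49 to n = 1.58) the reflected ray undergoes a half-wave phase shift.
The two reflections carry the same phase change, so no net offset.
So the condition for destructive reflection is 2 n t = (m + ½) λ.
Minimum at m = 0: t = λ / (4 n) = 586 / (4 × 1.49) = 98.3 nm.

98.3 nm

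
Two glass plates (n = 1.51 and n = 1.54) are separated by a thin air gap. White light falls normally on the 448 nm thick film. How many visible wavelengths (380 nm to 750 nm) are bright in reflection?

1

Top surface (1.51 → 1.0): reflection off a lower-index medium gives no phase shift.
Ray reflecting at the bottom interface goes from n = 1.0 toward n = 1.54: a half-wave phase shift.
Exactly one π shift → a net half-wave offset.
So the condition for constructive reflection is 2 n t = (m + ½) λ.
λ = 2 n t / (m + ½) = 896 / (m + ½) nm.
m=0: 1792 nm (IR); m=1: 597 nm (visible); m=2: 358 nm (UV).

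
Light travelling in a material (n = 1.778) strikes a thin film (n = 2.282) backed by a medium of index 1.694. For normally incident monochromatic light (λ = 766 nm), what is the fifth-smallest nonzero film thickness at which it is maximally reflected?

Ray reflecting at the top interface goes from n = 1.778 toward n = 2.282: a half-wave phase shift.
At the lower boundary (n = 2.282 to n = 1.694) the reflected ray undergoes no phase shift.
The two reflections differ by half a wavelength.
So the condition for constructive reflection is 2 n t = (m + ½) λ.
The fifth-smallest nonzero thickness corresponds to m = 4: t = (m + ½) λ / (2 n) = 4.50 × 766 / (2 × 2.282) = 755 nm.

755 nm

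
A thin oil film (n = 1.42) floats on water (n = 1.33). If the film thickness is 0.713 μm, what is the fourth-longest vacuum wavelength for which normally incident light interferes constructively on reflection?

At the upper boundary (n = 1.0 to n = 1.42) the reflected ray undergoes a half-wave phase shift.
At the lower boundary (n = 1.42 to n = 1.33) the reflected ray undergoes no phase shift.
Exactly one π shift → a net half-wave offset.
For bright reflection here: 2 n t = (m + ½) λ.
λ = 2 n t / (m + ½). The fourth-longest wavelength is m = 3: λ = 2 × 1.42 × 713 / 3.50 = 579 nm.

579 nm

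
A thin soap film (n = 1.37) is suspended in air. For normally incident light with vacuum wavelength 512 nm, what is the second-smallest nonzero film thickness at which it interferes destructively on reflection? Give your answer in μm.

Ray reflecting at the top interface goes from n = 1.0 toward n = 1.37: a half-wave phase shift.
Ray reflecting at the bottom interface goes from n = 1.37 toward n = 1.0: no phase shift.
Net: one phase inversion between the two reflected rays.
With one net inversion, destructive interference in reflection requires 2 n t = m λ.
The second-smallest nonzero thickness corresponds to m = 2: t = m λ / (2 n) = 2.00 × 512 / (2 × 1.37) = 374 nm.

0.374 μm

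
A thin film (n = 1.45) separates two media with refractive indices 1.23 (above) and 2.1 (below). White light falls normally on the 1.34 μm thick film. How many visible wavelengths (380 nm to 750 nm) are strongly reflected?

Ray reflecting at the top interface goes from n = 1.23 toward n = 1.45: a half-wave phase shift.
At the lower boundary (n = 1.45 to n = 2.1) the reflected ray undergoes a half-wave phase shift.
Net: no relative phase inversion (both shifts match).
So the condition for constructive reflection is 2 n t = m λ.
λ = 2 n t / m = 3886 / m nm.
m=5: 777 nm (IR); m=6: 648 nm (visible); m=7: 555 nm (visible); m=8: 486 nm (visible); m=9: 432 nm (visible); m=10: 389 nm (visible); m=11: 353 nm (UV).

5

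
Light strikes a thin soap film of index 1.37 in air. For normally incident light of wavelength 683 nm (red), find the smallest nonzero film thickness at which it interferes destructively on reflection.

Top surface (1.0 → 1.37): reflection off a higher-index medium gives a half-wave phase shift.
Ray reflecting at the bottom interface goes from n = 1.37 toward n = 1.0: no phase shift.
Exactly one π shift → a net half-wave offset.
With one net inversion, destructive interference in reflection requires 2 n t = m λ.
Minimum nonzero at m = 1: t = λ / (2 n) = 683 / (2 × 1.37) = 249 nm.

249 nm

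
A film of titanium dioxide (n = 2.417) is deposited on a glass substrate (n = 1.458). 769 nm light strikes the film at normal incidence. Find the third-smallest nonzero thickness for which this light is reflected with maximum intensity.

398 nm

Ray reflecting at the top interface goes from n = 1.0 toward n = 2.417: a half-wave phase shift.
Ray reflecting at the bottom interface goes from n = 2.417 toward n = 1.458: no phase shift.
The two reflections differ by half a wavelength.
With one net inversion, constructive interference in reflection requires 2 n t = (m + ½) λ.
The third-smallest nonzero thickness corresponds to m = 2: t = (m + ½) λ / (2 n) = 2.50 × 769 / (2 × 2.417) = 398 nm.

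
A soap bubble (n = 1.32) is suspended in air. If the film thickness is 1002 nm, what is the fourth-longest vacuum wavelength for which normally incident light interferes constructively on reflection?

Ray reflecting at the top interface goes from n = 1.0 toward n = 1.32: a half-wave phase shift.
Ray reflecting at the bottom interface goes from n = 1.32 toward n = 1.0: no phase shift.
Net: one phase inversion between the two reflected rays.
With one net inversion, constructive interference in reflection requires 2 n t = (m + ½) λ.
λ = 2 n t / (m + ½). The fourth-longest wavelength is m = 3: λ = 2 × 1.32 × 1002 / 3.50 = 756 nm.

756 nm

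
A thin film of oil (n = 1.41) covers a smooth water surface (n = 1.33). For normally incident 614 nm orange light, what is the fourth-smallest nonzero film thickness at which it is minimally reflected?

871 nm

Top surface (1.0 → 1.41): reflection off a higher-index medium gives a half-wave phase shift.
Bottom surface (1.41 → 1.33): reflection off a lower-index medium gives no phase shift.
Exactly one π shift → a net half-wave offset.
For weak reflection here: 2 n t = m λ.
The fourth-smallest nonzero thickness corresponds to m = 4: t = m λ / (2 n) = 4.00 × 614 / (2 × 1.41) = 871 nm.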